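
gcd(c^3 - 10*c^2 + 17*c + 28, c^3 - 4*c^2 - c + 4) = c^2 - 3*c - 4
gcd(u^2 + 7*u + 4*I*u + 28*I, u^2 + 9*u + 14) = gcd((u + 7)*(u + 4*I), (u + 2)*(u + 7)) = u + 7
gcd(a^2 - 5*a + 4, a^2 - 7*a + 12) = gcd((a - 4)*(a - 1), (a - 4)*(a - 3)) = a - 4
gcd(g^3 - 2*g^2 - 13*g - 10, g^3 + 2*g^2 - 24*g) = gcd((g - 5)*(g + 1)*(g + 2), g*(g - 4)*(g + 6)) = 1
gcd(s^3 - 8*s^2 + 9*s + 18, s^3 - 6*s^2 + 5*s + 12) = s^2 - 2*s - 3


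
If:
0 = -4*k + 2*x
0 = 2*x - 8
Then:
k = 2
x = 4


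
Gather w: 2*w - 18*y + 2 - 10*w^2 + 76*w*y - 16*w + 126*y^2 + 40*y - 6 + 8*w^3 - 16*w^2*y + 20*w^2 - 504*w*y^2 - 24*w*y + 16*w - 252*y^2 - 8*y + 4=8*w^3 + w^2*(10 - 16*y) + w*(-504*y^2 + 52*y + 2) - 126*y^2 + 14*y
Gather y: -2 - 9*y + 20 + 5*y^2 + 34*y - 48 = 5*y^2 + 25*y - 30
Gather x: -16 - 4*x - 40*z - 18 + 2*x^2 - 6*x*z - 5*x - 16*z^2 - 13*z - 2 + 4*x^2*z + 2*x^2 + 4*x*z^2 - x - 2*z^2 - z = x^2*(4*z + 4) + x*(4*z^2 - 6*z - 10) - 18*z^2 - 54*z - 36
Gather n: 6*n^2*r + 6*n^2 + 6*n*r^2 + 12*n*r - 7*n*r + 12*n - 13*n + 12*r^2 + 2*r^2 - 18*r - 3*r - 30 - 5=n^2*(6*r + 6) + n*(6*r^2 + 5*r - 1) + 14*r^2 - 21*r - 35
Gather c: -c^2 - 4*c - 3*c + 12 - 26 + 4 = -c^2 - 7*c - 10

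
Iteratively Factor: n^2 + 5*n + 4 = (n + 1)*(n + 4)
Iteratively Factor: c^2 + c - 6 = (c - 2)*(c + 3)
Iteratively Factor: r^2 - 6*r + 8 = (r - 4)*(r - 2)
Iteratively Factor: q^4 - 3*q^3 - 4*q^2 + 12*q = (q)*(q^3 - 3*q^2 - 4*q + 12) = q*(q + 2)*(q^2 - 5*q + 6) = q*(q - 3)*(q + 2)*(q - 2)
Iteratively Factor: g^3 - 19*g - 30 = (g + 3)*(g^2 - 3*g - 10) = (g + 2)*(g + 3)*(g - 5)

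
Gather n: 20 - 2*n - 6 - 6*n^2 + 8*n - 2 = -6*n^2 + 6*n + 12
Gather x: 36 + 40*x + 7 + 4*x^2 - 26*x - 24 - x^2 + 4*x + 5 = 3*x^2 + 18*x + 24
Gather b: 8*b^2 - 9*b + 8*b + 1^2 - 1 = 8*b^2 - b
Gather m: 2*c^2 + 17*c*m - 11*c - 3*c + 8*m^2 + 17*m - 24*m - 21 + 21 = 2*c^2 - 14*c + 8*m^2 + m*(17*c - 7)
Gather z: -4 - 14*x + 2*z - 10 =-14*x + 2*z - 14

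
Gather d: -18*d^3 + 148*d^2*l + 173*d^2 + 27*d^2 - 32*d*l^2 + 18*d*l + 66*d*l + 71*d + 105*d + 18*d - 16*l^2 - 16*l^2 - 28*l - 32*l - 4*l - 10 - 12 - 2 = -18*d^3 + d^2*(148*l + 200) + d*(-32*l^2 + 84*l + 194) - 32*l^2 - 64*l - 24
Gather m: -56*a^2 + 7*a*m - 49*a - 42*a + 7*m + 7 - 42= -56*a^2 - 91*a + m*(7*a + 7) - 35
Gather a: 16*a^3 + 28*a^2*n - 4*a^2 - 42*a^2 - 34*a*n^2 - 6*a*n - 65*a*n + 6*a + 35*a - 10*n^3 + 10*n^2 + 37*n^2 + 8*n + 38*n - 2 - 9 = 16*a^3 + a^2*(28*n - 46) + a*(-34*n^2 - 71*n + 41) - 10*n^3 + 47*n^2 + 46*n - 11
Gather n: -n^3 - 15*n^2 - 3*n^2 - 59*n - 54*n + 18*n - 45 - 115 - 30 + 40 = -n^3 - 18*n^2 - 95*n - 150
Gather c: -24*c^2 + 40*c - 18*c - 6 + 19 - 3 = -24*c^2 + 22*c + 10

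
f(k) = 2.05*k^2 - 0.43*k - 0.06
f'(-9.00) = -37.33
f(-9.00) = 169.86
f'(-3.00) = -12.73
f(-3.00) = 19.68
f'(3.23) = 12.81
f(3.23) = 19.94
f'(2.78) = 10.97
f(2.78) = 14.59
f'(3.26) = 12.94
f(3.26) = 20.32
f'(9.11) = 36.92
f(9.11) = 166.16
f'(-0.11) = -0.88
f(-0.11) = 0.01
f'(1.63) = 6.25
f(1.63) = 4.69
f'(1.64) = 6.29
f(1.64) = 4.75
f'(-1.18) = -5.27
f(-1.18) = 3.30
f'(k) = 4.1*k - 0.43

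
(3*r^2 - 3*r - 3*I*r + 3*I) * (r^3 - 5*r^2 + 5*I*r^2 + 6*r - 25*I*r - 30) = 3*r^5 - 18*r^4 + 12*I*r^4 + 48*r^3 - 72*I*r^3 - 198*r^2 + 42*I*r^2 + 165*r + 108*I*r - 90*I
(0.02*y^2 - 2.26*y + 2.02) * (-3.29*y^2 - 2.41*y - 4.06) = -0.0658*y^4 + 7.3872*y^3 - 1.2804*y^2 + 4.3074*y - 8.2012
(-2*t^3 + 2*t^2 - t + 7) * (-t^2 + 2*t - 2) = 2*t^5 - 6*t^4 + 9*t^3 - 13*t^2 + 16*t - 14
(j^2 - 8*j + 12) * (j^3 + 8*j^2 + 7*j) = j^5 - 45*j^3 + 40*j^2 + 84*j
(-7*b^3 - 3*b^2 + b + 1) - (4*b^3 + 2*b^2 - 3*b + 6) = -11*b^3 - 5*b^2 + 4*b - 5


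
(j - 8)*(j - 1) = j^2 - 9*j + 8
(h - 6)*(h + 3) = h^2 - 3*h - 18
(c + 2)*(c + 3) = c^2 + 5*c + 6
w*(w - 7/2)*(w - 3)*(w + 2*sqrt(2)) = w^4 - 13*w^3/2 + 2*sqrt(2)*w^3 - 13*sqrt(2)*w^2 + 21*w^2/2 + 21*sqrt(2)*w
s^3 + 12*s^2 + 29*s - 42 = (s - 1)*(s + 6)*(s + 7)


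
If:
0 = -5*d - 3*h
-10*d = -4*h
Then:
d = 0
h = 0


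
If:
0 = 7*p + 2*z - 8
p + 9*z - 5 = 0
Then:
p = 62/61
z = 27/61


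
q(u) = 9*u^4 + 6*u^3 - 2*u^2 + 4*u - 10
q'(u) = 36*u^3 + 18*u^2 - 4*u + 4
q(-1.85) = 43.19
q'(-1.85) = -154.93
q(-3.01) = 534.98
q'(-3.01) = -802.63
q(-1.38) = -2.46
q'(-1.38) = -50.81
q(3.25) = 1191.94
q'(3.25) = 1416.94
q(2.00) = 182.00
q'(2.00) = 356.00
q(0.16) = -9.38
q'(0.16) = 3.97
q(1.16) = 17.61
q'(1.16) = 79.77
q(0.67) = -4.60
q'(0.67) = 20.23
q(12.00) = 196742.00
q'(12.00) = 64756.00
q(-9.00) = 54467.00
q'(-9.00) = -24746.00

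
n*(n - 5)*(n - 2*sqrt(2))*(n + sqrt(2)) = n^4 - 5*n^3 - sqrt(2)*n^3 - 4*n^2 + 5*sqrt(2)*n^2 + 20*n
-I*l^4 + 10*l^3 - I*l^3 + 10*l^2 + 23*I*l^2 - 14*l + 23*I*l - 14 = (l + I)*(l + 2*I)*(l + 7*I)*(-I*l - I)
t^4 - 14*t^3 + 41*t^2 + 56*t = t*(t - 8)*(t - 7)*(t + 1)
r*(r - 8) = r^2 - 8*r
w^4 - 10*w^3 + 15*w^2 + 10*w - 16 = (w - 8)*(w - 2)*(w - 1)*(w + 1)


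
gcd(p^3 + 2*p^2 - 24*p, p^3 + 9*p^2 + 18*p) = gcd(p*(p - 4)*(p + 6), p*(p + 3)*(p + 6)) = p^2 + 6*p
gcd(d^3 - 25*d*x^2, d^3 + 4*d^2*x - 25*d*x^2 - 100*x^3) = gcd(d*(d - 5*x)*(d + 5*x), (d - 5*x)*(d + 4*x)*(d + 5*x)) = -d^2 + 25*x^2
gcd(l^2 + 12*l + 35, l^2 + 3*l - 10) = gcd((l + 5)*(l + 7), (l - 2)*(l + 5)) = l + 5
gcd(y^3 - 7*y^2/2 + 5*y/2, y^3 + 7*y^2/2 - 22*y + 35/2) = y^2 - 7*y/2 + 5/2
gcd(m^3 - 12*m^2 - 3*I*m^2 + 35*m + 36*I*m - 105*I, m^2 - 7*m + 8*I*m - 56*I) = m - 7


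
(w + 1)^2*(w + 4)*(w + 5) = w^4 + 11*w^3 + 39*w^2 + 49*w + 20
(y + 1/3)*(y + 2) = y^2 + 7*y/3 + 2/3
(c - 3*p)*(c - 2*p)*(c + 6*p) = c^3 + c^2*p - 24*c*p^2 + 36*p^3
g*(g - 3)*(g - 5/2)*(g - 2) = g^4 - 15*g^3/2 + 37*g^2/2 - 15*g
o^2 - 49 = (o - 7)*(o + 7)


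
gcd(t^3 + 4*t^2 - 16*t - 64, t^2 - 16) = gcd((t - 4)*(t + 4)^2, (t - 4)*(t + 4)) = t^2 - 16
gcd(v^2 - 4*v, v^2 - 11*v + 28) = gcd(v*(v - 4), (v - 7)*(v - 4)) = v - 4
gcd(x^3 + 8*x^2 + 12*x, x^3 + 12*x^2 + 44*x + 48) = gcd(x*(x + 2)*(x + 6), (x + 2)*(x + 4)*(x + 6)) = x^2 + 8*x + 12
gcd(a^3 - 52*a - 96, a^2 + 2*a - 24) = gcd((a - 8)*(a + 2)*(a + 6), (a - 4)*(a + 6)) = a + 6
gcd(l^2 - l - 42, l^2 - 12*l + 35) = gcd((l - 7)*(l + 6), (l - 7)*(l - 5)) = l - 7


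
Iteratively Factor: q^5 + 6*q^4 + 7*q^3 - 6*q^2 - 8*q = (q + 1)*(q^4 + 5*q^3 + 2*q^2 - 8*q) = (q + 1)*(q + 2)*(q^3 + 3*q^2 - 4*q) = (q - 1)*(q + 1)*(q + 2)*(q^2 + 4*q) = (q - 1)*(q + 1)*(q + 2)*(q + 4)*(q)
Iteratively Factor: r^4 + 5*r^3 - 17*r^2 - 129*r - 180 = (r + 3)*(r^3 + 2*r^2 - 23*r - 60) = (r - 5)*(r + 3)*(r^2 + 7*r + 12) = (r - 5)*(r + 3)*(r + 4)*(r + 3)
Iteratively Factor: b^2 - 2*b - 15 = (b + 3)*(b - 5)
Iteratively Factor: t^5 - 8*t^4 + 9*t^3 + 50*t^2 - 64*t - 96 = (t - 4)*(t^4 - 4*t^3 - 7*t^2 + 22*t + 24) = (t - 4)*(t + 2)*(t^3 - 6*t^2 + 5*t + 12) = (t - 4)*(t + 1)*(t + 2)*(t^2 - 7*t + 12) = (t - 4)^2*(t + 1)*(t + 2)*(t - 3)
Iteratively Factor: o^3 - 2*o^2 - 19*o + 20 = (o + 4)*(o^2 - 6*o + 5) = (o - 5)*(o + 4)*(o - 1)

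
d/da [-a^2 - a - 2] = -2*a - 1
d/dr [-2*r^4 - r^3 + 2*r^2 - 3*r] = -8*r^3 - 3*r^2 + 4*r - 3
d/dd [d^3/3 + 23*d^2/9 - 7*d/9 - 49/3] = d^2 + 46*d/9 - 7/9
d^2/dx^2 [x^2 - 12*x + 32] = 2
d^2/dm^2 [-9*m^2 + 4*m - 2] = -18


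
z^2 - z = z*(z - 1)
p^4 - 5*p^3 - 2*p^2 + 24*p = p*(p - 4)*(p - 3)*(p + 2)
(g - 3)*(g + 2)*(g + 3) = g^3 + 2*g^2 - 9*g - 18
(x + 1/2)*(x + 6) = x^2 + 13*x/2 + 3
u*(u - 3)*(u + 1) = u^3 - 2*u^2 - 3*u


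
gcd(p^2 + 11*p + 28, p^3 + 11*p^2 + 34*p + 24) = p + 4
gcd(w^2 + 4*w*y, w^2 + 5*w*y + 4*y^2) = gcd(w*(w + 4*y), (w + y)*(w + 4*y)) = w + 4*y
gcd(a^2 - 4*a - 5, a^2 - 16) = 1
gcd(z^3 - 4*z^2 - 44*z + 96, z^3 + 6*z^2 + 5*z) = 1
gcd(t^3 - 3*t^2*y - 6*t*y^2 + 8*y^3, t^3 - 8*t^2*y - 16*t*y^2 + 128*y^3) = -t + 4*y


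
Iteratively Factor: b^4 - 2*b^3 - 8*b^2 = (b + 2)*(b^3 - 4*b^2) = b*(b + 2)*(b^2 - 4*b) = b^2*(b + 2)*(b - 4)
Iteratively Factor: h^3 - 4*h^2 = (h)*(h^2 - 4*h) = h^2*(h - 4)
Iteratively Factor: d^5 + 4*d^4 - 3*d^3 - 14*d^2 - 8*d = (d + 4)*(d^4 - 3*d^2 - 2*d) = (d + 1)*(d + 4)*(d^3 - d^2 - 2*d) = (d + 1)^2*(d + 4)*(d^2 - 2*d) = d*(d + 1)^2*(d + 4)*(d - 2)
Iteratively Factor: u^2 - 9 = (u + 3)*(u - 3)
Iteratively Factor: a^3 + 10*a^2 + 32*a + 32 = (a + 4)*(a^2 + 6*a + 8) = (a + 4)^2*(a + 2)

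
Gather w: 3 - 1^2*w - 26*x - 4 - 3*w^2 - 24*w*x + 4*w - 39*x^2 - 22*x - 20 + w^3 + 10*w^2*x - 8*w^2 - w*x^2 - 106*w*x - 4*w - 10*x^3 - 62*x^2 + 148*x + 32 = w^3 + w^2*(10*x - 11) + w*(-x^2 - 130*x - 1) - 10*x^3 - 101*x^2 + 100*x + 11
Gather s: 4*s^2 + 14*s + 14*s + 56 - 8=4*s^2 + 28*s + 48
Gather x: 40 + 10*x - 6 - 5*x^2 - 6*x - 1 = -5*x^2 + 4*x + 33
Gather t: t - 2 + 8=t + 6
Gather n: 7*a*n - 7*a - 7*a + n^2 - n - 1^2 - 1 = -14*a + n^2 + n*(7*a - 1) - 2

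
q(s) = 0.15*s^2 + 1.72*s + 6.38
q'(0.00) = 1.72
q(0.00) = 6.38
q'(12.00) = 5.32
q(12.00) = 48.62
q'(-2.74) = 0.90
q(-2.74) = 2.79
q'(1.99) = 2.32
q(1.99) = 10.40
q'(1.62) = 2.21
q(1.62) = 9.56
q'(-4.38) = 0.41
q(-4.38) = 1.72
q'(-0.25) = 1.64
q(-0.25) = 5.96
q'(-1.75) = 1.20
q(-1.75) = 3.83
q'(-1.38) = 1.31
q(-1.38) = 4.29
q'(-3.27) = 0.74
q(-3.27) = 2.36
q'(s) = 0.3*s + 1.72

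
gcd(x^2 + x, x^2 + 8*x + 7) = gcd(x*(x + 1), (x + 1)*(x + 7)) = x + 1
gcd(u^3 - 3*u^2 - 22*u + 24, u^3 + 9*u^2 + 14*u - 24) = u^2 + 3*u - 4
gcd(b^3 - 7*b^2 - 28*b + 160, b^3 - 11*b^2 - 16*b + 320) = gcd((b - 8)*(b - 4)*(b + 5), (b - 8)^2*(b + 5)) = b^2 - 3*b - 40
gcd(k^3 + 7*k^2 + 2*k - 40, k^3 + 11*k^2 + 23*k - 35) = k + 5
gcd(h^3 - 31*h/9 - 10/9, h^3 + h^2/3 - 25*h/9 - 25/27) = h^2 + 2*h + 5/9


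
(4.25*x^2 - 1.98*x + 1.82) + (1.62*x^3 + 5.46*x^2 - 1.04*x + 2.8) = 1.62*x^3 + 9.71*x^2 - 3.02*x + 4.62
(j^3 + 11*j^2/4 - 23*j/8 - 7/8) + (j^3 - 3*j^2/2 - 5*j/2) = 2*j^3 + 5*j^2/4 - 43*j/8 - 7/8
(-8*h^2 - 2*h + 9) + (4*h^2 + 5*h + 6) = -4*h^2 + 3*h + 15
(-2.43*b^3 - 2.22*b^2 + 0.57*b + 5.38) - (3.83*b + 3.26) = -2.43*b^3 - 2.22*b^2 - 3.26*b + 2.12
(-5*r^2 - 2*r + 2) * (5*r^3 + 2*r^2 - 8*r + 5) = -25*r^5 - 20*r^4 + 46*r^3 - 5*r^2 - 26*r + 10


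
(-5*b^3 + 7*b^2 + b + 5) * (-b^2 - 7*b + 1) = 5*b^5 + 28*b^4 - 55*b^3 - 5*b^2 - 34*b + 5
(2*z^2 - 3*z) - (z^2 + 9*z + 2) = z^2 - 12*z - 2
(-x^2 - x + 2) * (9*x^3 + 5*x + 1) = -9*x^5 - 9*x^4 + 13*x^3 - 6*x^2 + 9*x + 2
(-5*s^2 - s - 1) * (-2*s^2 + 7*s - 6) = 10*s^4 - 33*s^3 + 25*s^2 - s + 6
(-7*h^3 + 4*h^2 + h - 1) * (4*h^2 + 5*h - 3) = -28*h^5 - 19*h^4 + 45*h^3 - 11*h^2 - 8*h + 3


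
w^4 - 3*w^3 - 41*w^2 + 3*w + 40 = (w - 8)*(w - 1)*(w + 1)*(w + 5)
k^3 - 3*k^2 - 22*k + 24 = (k - 6)*(k - 1)*(k + 4)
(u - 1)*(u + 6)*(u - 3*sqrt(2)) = u^3 - 3*sqrt(2)*u^2 + 5*u^2 - 15*sqrt(2)*u - 6*u + 18*sqrt(2)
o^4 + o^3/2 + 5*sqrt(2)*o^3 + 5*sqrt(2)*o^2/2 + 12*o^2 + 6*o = o*(o + 1/2)*(o + 2*sqrt(2))*(o + 3*sqrt(2))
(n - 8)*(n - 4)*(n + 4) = n^3 - 8*n^2 - 16*n + 128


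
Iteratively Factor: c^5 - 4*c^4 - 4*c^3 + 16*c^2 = (c)*(c^4 - 4*c^3 - 4*c^2 + 16*c) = c*(c - 2)*(c^3 - 2*c^2 - 8*c) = c*(c - 2)*(c + 2)*(c^2 - 4*c) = c*(c - 4)*(c - 2)*(c + 2)*(c)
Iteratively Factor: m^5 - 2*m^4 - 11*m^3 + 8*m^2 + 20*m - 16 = (m + 2)*(m^4 - 4*m^3 - 3*m^2 + 14*m - 8) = (m + 2)^2*(m^3 - 6*m^2 + 9*m - 4) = (m - 1)*(m + 2)^2*(m^2 - 5*m + 4) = (m - 1)^2*(m + 2)^2*(m - 4)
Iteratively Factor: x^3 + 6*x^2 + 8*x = (x)*(x^2 + 6*x + 8) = x*(x + 4)*(x + 2)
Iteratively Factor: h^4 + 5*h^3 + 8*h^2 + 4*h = (h + 2)*(h^3 + 3*h^2 + 2*h) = h*(h + 2)*(h^2 + 3*h + 2) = h*(h + 2)^2*(h + 1)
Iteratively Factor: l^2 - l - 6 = (l + 2)*(l - 3)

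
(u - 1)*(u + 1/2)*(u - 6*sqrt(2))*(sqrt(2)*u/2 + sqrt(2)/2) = sqrt(2)*u^4/2 - 6*u^3 + sqrt(2)*u^3/4 - 3*u^2 - sqrt(2)*u^2/2 - sqrt(2)*u/4 + 6*u + 3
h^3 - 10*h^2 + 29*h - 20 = (h - 5)*(h - 4)*(h - 1)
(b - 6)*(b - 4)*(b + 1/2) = b^3 - 19*b^2/2 + 19*b + 12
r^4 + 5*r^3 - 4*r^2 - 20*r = r*(r - 2)*(r + 2)*(r + 5)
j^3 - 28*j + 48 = (j - 4)*(j - 2)*(j + 6)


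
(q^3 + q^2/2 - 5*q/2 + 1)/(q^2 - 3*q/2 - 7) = (2*q^2 - 3*q + 1)/(2*q - 7)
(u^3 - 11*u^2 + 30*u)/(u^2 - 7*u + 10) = u*(u - 6)/(u - 2)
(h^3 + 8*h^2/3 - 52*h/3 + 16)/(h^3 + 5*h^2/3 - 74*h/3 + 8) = (3*h^2 - 10*h + 8)/(3*h^2 - 13*h + 4)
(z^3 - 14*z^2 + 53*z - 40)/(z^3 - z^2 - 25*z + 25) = (z - 8)/(z + 5)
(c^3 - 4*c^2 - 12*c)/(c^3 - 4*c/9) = 9*(c^2 - 4*c - 12)/(9*c^2 - 4)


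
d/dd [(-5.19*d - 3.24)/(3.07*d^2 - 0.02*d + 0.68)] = (15.9333*d^2 + 19.8936*d - 3.594)/(9.4249*d^4 - 0.1228*d^3 + 4.1756*d^2 - 0.0272*d + 0.4624)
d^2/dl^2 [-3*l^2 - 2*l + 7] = -6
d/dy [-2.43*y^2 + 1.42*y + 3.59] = 1.42 - 4.86*y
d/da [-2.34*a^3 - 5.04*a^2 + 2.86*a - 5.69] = -7.02*a^2 - 10.08*a + 2.86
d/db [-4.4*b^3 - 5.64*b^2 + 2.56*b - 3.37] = -13.2*b^2 - 11.28*b + 2.56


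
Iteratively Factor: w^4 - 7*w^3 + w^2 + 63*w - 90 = (w - 5)*(w^3 - 2*w^2 - 9*w + 18) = (w - 5)*(w - 3)*(w^2 + w - 6) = (w - 5)*(w - 3)*(w + 3)*(w - 2)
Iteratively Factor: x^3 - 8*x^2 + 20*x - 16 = (x - 4)*(x^2 - 4*x + 4) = (x - 4)*(x - 2)*(x - 2)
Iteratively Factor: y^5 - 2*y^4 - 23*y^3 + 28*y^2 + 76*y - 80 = (y + 4)*(y^4 - 6*y^3 + y^2 + 24*y - 20) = (y - 1)*(y + 4)*(y^3 - 5*y^2 - 4*y + 20) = (y - 5)*(y - 1)*(y + 4)*(y^2 - 4) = (y - 5)*(y - 1)*(y + 2)*(y + 4)*(y - 2)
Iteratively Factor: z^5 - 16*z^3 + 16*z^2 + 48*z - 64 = (z - 2)*(z^4 + 2*z^3 - 12*z^2 - 8*z + 32) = (z - 2)^2*(z^3 + 4*z^2 - 4*z - 16) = (z - 2)^2*(z + 2)*(z^2 + 2*z - 8) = (z - 2)^2*(z + 2)*(z + 4)*(z - 2)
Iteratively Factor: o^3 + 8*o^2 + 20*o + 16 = (o + 2)*(o^2 + 6*o + 8) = (o + 2)*(o + 4)*(o + 2)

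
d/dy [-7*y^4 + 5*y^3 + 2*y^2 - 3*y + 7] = -28*y^3 + 15*y^2 + 4*y - 3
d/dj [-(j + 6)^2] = -2*j - 12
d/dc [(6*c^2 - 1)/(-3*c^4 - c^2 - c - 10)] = (-12*c*(3*c^4 + c^2 + c + 10) + (6*c^2 - 1)*(12*c^3 + 2*c + 1))/(3*c^4 + c^2 + c + 10)^2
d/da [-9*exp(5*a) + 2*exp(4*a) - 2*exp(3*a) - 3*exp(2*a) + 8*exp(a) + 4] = (-45*exp(4*a) + 8*exp(3*a) - 6*exp(2*a) - 6*exp(a) + 8)*exp(a)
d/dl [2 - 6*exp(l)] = -6*exp(l)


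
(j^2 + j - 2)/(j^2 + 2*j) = (j - 1)/j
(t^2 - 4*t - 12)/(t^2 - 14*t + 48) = (t + 2)/(t - 8)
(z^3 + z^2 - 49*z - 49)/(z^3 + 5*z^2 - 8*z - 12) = (z^2 - 49)/(z^2 + 4*z - 12)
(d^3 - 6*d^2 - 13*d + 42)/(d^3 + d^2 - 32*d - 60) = (d^3 - 6*d^2 - 13*d + 42)/(d^3 + d^2 - 32*d - 60)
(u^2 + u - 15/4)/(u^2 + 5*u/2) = (u - 3/2)/u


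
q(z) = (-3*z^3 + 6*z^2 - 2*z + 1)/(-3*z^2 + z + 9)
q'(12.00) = 0.98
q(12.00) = 10.57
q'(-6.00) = 0.85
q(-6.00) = -8.35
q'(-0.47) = -1.44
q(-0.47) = 0.45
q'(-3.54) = 0.23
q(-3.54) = -6.73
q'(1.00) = 0.35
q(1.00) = 0.29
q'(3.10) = 0.74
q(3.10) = 2.21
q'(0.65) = 0.30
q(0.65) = 0.17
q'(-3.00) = -0.45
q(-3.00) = -6.76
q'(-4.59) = 0.67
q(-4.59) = -7.26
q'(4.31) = 0.89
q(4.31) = 3.21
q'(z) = (6*z - 1)*(-3*z^3 + 6*z^2 - 2*z + 1)/(-3*z^2 + z + 9)^2 + (-9*z^2 + 12*z - 2)/(-3*z^2 + z + 9) = (9*z^4 - 6*z^3 - 81*z^2 + 114*z - 19)/(9*z^4 - 6*z^3 - 53*z^2 + 18*z + 81)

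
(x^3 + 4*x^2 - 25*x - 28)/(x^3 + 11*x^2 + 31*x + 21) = (x - 4)/(x + 3)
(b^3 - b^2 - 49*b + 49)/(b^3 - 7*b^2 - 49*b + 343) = (b - 1)/(b - 7)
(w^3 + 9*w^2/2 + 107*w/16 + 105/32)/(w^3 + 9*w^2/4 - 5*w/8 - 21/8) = (w + 5/4)/(w - 1)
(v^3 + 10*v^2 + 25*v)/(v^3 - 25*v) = (v + 5)/(v - 5)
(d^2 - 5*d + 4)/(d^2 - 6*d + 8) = (d - 1)/(d - 2)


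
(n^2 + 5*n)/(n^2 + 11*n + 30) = n/(n + 6)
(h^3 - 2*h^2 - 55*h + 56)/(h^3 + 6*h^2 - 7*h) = (h - 8)/h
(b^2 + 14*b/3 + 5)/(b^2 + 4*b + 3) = (b + 5/3)/(b + 1)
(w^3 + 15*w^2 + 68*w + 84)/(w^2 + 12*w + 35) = (w^2 + 8*w + 12)/(w + 5)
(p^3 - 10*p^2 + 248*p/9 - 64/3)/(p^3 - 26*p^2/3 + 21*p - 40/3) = (p^2 - 22*p/3 + 8)/(p^2 - 6*p + 5)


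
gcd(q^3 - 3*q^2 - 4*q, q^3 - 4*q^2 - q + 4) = q^2 - 3*q - 4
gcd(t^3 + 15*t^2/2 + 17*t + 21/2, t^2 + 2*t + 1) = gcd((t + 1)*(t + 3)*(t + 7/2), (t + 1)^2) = t + 1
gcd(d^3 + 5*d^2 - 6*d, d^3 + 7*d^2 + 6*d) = d^2 + 6*d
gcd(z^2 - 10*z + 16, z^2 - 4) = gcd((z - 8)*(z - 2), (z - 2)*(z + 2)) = z - 2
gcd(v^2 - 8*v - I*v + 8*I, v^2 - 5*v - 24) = v - 8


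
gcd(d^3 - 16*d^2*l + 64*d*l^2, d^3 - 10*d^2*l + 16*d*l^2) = d^2 - 8*d*l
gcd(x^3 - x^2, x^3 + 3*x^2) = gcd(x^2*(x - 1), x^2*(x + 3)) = x^2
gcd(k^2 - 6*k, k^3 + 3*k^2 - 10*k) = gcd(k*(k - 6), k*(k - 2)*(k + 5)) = k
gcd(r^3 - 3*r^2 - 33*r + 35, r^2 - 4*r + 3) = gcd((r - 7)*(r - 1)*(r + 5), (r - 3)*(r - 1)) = r - 1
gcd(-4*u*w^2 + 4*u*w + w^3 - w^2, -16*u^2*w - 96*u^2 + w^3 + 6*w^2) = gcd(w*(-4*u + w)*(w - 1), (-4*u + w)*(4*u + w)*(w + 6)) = 4*u - w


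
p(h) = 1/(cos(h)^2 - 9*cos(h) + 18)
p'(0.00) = 0.00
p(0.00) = 0.10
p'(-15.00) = 0.01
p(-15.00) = 0.04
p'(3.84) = 0.01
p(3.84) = 0.04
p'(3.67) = 0.01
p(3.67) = 0.04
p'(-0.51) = 0.03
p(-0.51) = 0.09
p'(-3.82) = -0.01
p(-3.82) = 0.04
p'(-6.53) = 0.02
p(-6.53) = 0.10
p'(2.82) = -0.00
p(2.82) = 0.04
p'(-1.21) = 0.03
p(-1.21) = 0.07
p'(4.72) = 0.03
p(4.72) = 0.06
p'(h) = (2*sin(h)*cos(h) - 9*sin(h))/(cos(h)^2 - 9*cos(h) + 18)^2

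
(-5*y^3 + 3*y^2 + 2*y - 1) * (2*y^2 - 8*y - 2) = -10*y^5 + 46*y^4 - 10*y^3 - 24*y^2 + 4*y + 2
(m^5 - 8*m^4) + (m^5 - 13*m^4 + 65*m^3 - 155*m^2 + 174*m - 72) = 2*m^5 - 21*m^4 + 65*m^3 - 155*m^2 + 174*m - 72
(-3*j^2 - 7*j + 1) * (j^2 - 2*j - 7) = -3*j^4 - j^3 + 36*j^2 + 47*j - 7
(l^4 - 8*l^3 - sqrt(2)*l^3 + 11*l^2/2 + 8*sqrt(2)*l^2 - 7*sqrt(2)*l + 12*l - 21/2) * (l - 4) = l^5 - 12*l^4 - sqrt(2)*l^4 + 12*sqrt(2)*l^3 + 75*l^3/2 - 39*sqrt(2)*l^2 - 10*l^2 - 117*l/2 + 28*sqrt(2)*l + 42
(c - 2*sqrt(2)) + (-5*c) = -4*c - 2*sqrt(2)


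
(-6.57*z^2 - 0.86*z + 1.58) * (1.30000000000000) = -8.541*z^2 - 1.118*z + 2.054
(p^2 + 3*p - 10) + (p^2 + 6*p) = 2*p^2 + 9*p - 10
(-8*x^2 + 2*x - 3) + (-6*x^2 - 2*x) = -14*x^2 - 3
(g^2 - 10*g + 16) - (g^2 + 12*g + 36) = -22*g - 20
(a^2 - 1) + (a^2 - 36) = 2*a^2 - 37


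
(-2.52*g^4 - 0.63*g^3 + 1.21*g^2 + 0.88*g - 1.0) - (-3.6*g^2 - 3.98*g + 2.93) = -2.52*g^4 - 0.63*g^3 + 4.81*g^2 + 4.86*g - 3.93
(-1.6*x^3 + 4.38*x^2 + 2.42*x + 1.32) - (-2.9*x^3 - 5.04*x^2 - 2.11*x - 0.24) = 1.3*x^3 + 9.42*x^2 + 4.53*x + 1.56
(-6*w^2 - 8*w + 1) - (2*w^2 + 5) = -8*w^2 - 8*w - 4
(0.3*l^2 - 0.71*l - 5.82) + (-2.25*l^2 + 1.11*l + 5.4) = -1.95*l^2 + 0.4*l - 0.42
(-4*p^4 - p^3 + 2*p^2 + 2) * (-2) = 8*p^4 + 2*p^3 - 4*p^2 - 4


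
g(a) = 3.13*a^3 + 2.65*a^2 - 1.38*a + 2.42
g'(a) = 9.39*a^2 + 5.3*a - 1.38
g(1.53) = 17.72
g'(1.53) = 28.71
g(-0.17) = 2.72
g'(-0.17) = -2.01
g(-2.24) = -16.37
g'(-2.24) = 33.86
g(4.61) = 359.03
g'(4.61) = 222.61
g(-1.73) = -3.47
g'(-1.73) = 17.55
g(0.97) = 6.43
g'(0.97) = 12.60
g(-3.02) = -55.45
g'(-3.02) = 68.25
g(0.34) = 2.38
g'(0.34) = 1.51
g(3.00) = 106.64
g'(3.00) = 99.03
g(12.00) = 5776.10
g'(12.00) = 1414.38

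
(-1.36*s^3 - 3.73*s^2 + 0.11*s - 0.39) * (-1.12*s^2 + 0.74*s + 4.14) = 1.5232*s^5 + 3.1712*s^4 - 8.5138*s^3 - 14.924*s^2 + 0.1668*s - 1.6146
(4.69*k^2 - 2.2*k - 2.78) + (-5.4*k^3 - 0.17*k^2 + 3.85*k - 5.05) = -5.4*k^3 + 4.52*k^2 + 1.65*k - 7.83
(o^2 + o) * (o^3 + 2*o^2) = o^5 + 3*o^4 + 2*o^3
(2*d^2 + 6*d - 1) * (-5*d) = -10*d^3 - 30*d^2 + 5*d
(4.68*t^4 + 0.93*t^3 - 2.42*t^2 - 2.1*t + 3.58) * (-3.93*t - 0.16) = -18.3924*t^5 - 4.4037*t^4 + 9.3618*t^3 + 8.6402*t^2 - 13.7334*t - 0.5728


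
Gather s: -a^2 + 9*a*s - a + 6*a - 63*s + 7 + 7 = -a^2 + 5*a + s*(9*a - 63) + 14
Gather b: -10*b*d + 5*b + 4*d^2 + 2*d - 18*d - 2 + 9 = b*(5 - 10*d) + 4*d^2 - 16*d + 7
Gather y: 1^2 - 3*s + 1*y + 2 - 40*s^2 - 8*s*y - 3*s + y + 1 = -40*s^2 - 6*s + y*(2 - 8*s) + 4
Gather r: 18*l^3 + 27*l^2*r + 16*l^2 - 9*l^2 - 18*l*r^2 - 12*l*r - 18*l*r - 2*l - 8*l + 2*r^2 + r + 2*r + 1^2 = 18*l^3 + 7*l^2 - 10*l + r^2*(2 - 18*l) + r*(27*l^2 - 30*l + 3) + 1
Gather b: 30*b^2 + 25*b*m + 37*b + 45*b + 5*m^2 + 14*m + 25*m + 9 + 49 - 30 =30*b^2 + b*(25*m + 82) + 5*m^2 + 39*m + 28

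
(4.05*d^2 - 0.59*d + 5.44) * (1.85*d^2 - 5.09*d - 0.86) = 7.4925*d^4 - 21.706*d^3 + 9.5841*d^2 - 27.1822*d - 4.6784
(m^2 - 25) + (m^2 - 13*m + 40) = 2*m^2 - 13*m + 15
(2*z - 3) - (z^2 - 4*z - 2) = -z^2 + 6*z - 1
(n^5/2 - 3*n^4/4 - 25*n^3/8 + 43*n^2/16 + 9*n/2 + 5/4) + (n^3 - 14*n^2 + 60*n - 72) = n^5/2 - 3*n^4/4 - 17*n^3/8 - 181*n^2/16 + 129*n/2 - 283/4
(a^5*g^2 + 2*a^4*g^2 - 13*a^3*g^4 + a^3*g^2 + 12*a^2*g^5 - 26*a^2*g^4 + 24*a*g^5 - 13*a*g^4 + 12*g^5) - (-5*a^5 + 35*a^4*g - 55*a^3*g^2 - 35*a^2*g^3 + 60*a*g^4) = a^5*g^2 + 5*a^5 + 2*a^4*g^2 - 35*a^4*g - 13*a^3*g^4 + 56*a^3*g^2 + 12*a^2*g^5 - 26*a^2*g^4 + 35*a^2*g^3 + 24*a*g^5 - 73*a*g^4 + 12*g^5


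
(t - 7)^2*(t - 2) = t^3 - 16*t^2 + 77*t - 98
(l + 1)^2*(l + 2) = l^3 + 4*l^2 + 5*l + 2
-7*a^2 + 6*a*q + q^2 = (-a + q)*(7*a + q)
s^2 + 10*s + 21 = (s + 3)*(s + 7)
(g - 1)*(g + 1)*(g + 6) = g^3 + 6*g^2 - g - 6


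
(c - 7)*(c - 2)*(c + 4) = c^3 - 5*c^2 - 22*c + 56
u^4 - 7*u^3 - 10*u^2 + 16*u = u*(u - 8)*(u - 1)*(u + 2)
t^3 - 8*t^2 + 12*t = t*(t - 6)*(t - 2)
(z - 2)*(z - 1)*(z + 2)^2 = z^4 + z^3 - 6*z^2 - 4*z + 8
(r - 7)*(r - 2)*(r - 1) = r^3 - 10*r^2 + 23*r - 14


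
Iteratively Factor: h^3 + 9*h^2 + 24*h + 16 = (h + 1)*(h^2 + 8*h + 16) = (h + 1)*(h + 4)*(h + 4)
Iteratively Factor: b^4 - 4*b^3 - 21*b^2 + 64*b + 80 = (b - 4)*(b^3 - 21*b - 20) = (b - 5)*(b - 4)*(b^2 + 5*b + 4) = (b - 5)*(b - 4)*(b + 4)*(b + 1)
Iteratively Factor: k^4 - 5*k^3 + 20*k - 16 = (k + 2)*(k^3 - 7*k^2 + 14*k - 8) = (k - 1)*(k + 2)*(k^2 - 6*k + 8) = (k - 2)*(k - 1)*(k + 2)*(k - 4)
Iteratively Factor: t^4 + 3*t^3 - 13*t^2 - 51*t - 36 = (t - 4)*(t^3 + 7*t^2 + 15*t + 9) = (t - 4)*(t + 3)*(t^2 + 4*t + 3) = (t - 4)*(t + 3)^2*(t + 1)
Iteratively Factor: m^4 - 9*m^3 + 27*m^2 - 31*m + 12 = (m - 1)*(m^3 - 8*m^2 + 19*m - 12) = (m - 1)^2*(m^2 - 7*m + 12) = (m - 3)*(m - 1)^2*(m - 4)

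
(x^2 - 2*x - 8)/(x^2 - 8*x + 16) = (x + 2)/(x - 4)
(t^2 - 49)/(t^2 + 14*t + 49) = (t - 7)/(t + 7)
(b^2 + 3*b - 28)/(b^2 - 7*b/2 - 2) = 2*(b + 7)/(2*b + 1)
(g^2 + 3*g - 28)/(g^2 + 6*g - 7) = (g - 4)/(g - 1)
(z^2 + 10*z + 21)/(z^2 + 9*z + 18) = (z + 7)/(z + 6)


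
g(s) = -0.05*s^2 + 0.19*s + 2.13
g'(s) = 0.19 - 0.1*s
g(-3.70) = 0.74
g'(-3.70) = 0.56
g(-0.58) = 2.00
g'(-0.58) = 0.25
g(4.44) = 1.99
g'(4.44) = -0.25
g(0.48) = 2.21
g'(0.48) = 0.14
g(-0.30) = 2.07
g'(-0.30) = 0.22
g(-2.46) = 1.36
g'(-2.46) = 0.44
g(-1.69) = 1.67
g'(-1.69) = 0.36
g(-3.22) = 1.00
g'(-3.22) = 0.51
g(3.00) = 2.25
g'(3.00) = -0.11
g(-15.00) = -11.97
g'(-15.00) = 1.69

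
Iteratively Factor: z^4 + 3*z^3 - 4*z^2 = (z)*(z^3 + 3*z^2 - 4*z) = z^2*(z^2 + 3*z - 4) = z^2*(z + 4)*(z - 1)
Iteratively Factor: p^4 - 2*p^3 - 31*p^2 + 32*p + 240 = (p + 4)*(p^3 - 6*p^2 - 7*p + 60) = (p - 5)*(p + 4)*(p^2 - p - 12) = (p - 5)*(p + 3)*(p + 4)*(p - 4)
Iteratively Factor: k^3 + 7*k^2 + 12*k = (k)*(k^2 + 7*k + 12) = k*(k + 4)*(k + 3)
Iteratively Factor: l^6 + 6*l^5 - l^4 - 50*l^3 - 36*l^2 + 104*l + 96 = (l - 2)*(l^5 + 8*l^4 + 15*l^3 - 20*l^2 - 76*l - 48) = (l - 2)^2*(l^4 + 10*l^3 + 35*l^2 + 50*l + 24) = (l - 2)^2*(l + 3)*(l^3 + 7*l^2 + 14*l + 8) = (l - 2)^2*(l + 1)*(l + 3)*(l^2 + 6*l + 8) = (l - 2)^2*(l + 1)*(l + 3)*(l + 4)*(l + 2)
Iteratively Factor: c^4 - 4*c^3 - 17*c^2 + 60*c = (c + 4)*(c^3 - 8*c^2 + 15*c) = c*(c + 4)*(c^2 - 8*c + 15) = c*(c - 3)*(c + 4)*(c - 5)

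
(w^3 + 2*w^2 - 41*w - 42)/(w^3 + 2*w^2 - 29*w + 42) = (w^2 - 5*w - 6)/(w^2 - 5*w + 6)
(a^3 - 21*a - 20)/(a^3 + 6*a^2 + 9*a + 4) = (a - 5)/(a + 1)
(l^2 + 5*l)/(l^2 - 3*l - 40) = l/(l - 8)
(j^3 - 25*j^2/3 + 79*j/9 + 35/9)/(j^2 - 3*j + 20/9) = (3*j^2 - 20*j - 7)/(3*j - 4)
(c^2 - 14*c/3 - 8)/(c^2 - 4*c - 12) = (c + 4/3)/(c + 2)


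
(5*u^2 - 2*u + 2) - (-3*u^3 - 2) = 3*u^3 + 5*u^2 - 2*u + 4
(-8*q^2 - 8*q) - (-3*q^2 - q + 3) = -5*q^2 - 7*q - 3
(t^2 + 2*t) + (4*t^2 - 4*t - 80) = 5*t^2 - 2*t - 80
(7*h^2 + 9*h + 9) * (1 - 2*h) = -14*h^3 - 11*h^2 - 9*h + 9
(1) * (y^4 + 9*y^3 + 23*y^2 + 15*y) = y^4 + 9*y^3 + 23*y^2 + 15*y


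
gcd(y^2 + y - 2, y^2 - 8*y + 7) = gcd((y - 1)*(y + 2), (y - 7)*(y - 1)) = y - 1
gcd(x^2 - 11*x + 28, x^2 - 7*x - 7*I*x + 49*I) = x - 7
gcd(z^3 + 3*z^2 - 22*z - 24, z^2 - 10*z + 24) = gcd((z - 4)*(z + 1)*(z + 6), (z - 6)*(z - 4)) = z - 4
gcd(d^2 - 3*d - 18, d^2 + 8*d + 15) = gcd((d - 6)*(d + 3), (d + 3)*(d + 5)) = d + 3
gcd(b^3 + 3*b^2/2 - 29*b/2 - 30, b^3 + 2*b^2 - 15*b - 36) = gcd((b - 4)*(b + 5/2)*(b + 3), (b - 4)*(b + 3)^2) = b^2 - b - 12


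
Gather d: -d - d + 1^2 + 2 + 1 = 4 - 2*d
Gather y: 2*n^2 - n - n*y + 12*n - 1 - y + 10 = 2*n^2 + 11*n + y*(-n - 1) + 9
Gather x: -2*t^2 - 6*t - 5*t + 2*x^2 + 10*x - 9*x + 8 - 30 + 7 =-2*t^2 - 11*t + 2*x^2 + x - 15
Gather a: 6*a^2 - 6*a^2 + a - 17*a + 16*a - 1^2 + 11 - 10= 0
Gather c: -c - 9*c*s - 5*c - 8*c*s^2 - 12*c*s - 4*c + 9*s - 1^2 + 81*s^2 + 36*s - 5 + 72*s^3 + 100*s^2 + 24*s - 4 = c*(-8*s^2 - 21*s - 10) + 72*s^3 + 181*s^2 + 69*s - 10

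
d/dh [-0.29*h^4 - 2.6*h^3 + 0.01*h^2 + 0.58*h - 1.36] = -1.16*h^3 - 7.8*h^2 + 0.02*h + 0.58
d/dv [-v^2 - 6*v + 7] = -2*v - 6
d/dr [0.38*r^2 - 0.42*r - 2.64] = 0.76*r - 0.42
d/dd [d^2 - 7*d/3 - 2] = 2*d - 7/3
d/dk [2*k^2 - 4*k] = 4*k - 4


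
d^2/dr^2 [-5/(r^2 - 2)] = 10*(-3*r^2 - 2)/(r^2 - 2)^3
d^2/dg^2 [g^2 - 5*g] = 2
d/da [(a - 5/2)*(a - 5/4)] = 2*a - 15/4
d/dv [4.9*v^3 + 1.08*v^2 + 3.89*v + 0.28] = 14.7*v^2 + 2.16*v + 3.89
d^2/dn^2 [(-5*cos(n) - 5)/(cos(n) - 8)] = 45*(cos(n)^2 + 8*cos(n) - 2)/(cos(n) - 8)^3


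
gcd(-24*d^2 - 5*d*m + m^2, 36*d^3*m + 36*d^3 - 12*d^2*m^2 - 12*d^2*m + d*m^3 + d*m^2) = 1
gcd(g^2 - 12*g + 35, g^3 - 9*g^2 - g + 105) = g^2 - 12*g + 35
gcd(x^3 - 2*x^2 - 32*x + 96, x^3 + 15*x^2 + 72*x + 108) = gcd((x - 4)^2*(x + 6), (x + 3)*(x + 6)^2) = x + 6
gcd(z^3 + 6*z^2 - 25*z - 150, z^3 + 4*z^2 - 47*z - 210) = z^2 + 11*z + 30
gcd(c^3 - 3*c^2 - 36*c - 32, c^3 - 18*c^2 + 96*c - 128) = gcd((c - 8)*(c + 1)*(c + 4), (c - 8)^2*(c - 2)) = c - 8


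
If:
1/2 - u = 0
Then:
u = 1/2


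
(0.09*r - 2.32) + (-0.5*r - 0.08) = -0.41*r - 2.4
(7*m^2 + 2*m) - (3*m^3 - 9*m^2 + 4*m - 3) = -3*m^3 + 16*m^2 - 2*m + 3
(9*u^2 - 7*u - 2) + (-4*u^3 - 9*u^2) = -4*u^3 - 7*u - 2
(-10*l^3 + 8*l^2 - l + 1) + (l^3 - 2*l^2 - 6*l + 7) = -9*l^3 + 6*l^2 - 7*l + 8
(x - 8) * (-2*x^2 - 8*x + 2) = -2*x^3 + 8*x^2 + 66*x - 16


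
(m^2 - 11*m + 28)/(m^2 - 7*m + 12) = (m - 7)/(m - 3)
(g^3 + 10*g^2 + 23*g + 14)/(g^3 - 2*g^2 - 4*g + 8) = (g^2 + 8*g + 7)/(g^2 - 4*g + 4)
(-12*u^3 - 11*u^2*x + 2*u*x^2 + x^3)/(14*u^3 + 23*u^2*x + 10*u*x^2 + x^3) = (-12*u^2 + u*x + x^2)/(14*u^2 + 9*u*x + x^2)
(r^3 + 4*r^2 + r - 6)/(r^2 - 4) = (r^2 + 2*r - 3)/(r - 2)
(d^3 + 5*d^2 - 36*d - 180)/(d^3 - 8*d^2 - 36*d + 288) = (d + 5)/(d - 8)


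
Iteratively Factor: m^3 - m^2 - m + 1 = (m - 1)*(m^2 - 1) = (m - 1)*(m + 1)*(m - 1)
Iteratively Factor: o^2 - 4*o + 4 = (o - 2)*(o - 2)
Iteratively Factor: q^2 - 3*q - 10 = (q - 5)*(q + 2)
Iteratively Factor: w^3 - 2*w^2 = (w)*(w^2 - 2*w) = w^2*(w - 2)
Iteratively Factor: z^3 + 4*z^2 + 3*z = (z)*(z^2 + 4*z + 3) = z*(z + 3)*(z + 1)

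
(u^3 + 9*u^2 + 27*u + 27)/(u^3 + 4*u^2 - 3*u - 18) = (u + 3)/(u - 2)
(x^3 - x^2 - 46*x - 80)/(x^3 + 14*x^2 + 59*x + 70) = (x - 8)/(x + 7)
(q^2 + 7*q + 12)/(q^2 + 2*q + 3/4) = 4*(q^2 + 7*q + 12)/(4*q^2 + 8*q + 3)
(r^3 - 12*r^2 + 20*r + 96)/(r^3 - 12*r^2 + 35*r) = (r^3 - 12*r^2 + 20*r + 96)/(r*(r^2 - 12*r + 35))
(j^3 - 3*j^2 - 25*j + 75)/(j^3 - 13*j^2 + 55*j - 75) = (j + 5)/(j - 5)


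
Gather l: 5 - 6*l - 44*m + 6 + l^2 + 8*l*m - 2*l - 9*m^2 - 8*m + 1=l^2 + l*(8*m - 8) - 9*m^2 - 52*m + 12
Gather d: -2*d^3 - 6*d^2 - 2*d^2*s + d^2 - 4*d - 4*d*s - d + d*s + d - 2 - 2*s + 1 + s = -2*d^3 + d^2*(-2*s - 5) + d*(-3*s - 4) - s - 1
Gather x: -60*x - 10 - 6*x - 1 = -66*x - 11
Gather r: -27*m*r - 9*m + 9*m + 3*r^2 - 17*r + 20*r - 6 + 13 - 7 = 3*r^2 + r*(3 - 27*m)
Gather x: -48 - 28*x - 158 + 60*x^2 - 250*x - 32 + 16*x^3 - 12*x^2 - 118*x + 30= 16*x^3 + 48*x^2 - 396*x - 208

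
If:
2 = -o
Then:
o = -2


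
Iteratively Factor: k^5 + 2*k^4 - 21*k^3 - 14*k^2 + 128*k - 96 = (k - 3)*(k^4 + 5*k^3 - 6*k^2 - 32*k + 32) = (k - 3)*(k + 4)*(k^3 + k^2 - 10*k + 8) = (k - 3)*(k - 1)*(k + 4)*(k^2 + 2*k - 8) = (k - 3)*(k - 1)*(k + 4)^2*(k - 2)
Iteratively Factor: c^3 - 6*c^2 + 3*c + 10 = (c - 2)*(c^2 - 4*c - 5) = (c - 2)*(c + 1)*(c - 5)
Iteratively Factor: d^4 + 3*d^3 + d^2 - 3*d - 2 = (d + 1)*(d^3 + 2*d^2 - d - 2) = (d + 1)^2*(d^2 + d - 2) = (d + 1)^2*(d + 2)*(d - 1)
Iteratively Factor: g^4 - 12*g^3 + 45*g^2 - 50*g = (g - 5)*(g^3 - 7*g^2 + 10*g) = (g - 5)*(g - 2)*(g^2 - 5*g) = g*(g - 5)*(g - 2)*(g - 5)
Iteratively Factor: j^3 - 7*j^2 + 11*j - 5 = (j - 1)*(j^2 - 6*j + 5) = (j - 5)*(j - 1)*(j - 1)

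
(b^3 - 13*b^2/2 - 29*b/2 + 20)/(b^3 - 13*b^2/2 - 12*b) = (2*b^2 + 3*b - 5)/(b*(2*b + 3))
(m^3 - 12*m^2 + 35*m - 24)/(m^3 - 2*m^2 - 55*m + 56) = (m - 3)/(m + 7)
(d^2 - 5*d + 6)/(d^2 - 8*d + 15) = (d - 2)/(d - 5)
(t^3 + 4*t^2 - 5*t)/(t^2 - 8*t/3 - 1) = 3*t*(-t^2 - 4*t + 5)/(-3*t^2 + 8*t + 3)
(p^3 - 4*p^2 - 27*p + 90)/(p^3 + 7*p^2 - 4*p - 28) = (p^3 - 4*p^2 - 27*p + 90)/(p^3 + 7*p^2 - 4*p - 28)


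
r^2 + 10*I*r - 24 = (r + 4*I)*(r + 6*I)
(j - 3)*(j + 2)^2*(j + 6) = j^4 + 7*j^3 - 2*j^2 - 60*j - 72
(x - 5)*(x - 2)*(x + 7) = x^3 - 39*x + 70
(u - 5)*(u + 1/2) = u^2 - 9*u/2 - 5/2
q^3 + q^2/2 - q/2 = q*(q - 1/2)*(q + 1)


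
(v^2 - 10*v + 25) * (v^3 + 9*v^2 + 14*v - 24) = v^5 - v^4 - 51*v^3 + 61*v^2 + 590*v - 600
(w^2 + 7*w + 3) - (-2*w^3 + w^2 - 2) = 2*w^3 + 7*w + 5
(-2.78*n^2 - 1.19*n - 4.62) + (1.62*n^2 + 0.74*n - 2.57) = -1.16*n^2 - 0.45*n - 7.19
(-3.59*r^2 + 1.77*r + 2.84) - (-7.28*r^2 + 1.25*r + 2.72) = 3.69*r^2 + 0.52*r + 0.12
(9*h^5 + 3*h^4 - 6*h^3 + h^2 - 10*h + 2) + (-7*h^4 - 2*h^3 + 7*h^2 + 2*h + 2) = 9*h^5 - 4*h^4 - 8*h^3 + 8*h^2 - 8*h + 4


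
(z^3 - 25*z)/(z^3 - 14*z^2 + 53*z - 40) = z*(z + 5)/(z^2 - 9*z + 8)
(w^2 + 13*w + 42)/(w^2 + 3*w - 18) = (w + 7)/(w - 3)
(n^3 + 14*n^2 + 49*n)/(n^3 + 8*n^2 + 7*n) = (n + 7)/(n + 1)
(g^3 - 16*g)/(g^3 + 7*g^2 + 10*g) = (g^2 - 16)/(g^2 + 7*g + 10)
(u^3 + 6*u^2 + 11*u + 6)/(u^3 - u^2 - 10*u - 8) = (u + 3)/(u - 4)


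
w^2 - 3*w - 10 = (w - 5)*(w + 2)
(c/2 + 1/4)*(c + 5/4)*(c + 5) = c^3/2 + 27*c^2/8 + 75*c/16 + 25/16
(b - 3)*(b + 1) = b^2 - 2*b - 3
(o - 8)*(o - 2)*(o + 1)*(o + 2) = o^4 - 7*o^3 - 12*o^2 + 28*o + 32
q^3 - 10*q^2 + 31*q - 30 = (q - 5)*(q - 3)*(q - 2)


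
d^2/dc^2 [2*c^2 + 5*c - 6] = 4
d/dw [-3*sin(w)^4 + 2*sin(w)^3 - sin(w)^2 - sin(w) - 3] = (-12*sin(w)^3 + 6*sin(w)^2 - 2*sin(w) - 1)*cos(w)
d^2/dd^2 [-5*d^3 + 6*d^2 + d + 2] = 12 - 30*d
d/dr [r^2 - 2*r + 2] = 2*r - 2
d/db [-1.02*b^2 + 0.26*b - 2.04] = 0.26 - 2.04*b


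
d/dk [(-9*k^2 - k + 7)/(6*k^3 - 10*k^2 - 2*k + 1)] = (54*k^4 + 12*k^3 - 118*k^2 + 122*k + 13)/(36*k^6 - 120*k^5 + 76*k^4 + 52*k^3 - 16*k^2 - 4*k + 1)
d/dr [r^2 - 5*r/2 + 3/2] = 2*r - 5/2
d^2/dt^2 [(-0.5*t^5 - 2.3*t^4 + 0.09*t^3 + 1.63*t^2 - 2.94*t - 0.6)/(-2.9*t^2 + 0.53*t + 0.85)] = (25.23*t^7 + 26.39*t^6 - 41.7102*t^5 - 23.38308*t^4 + 67.749318*t^3 + 25.86603*t^2 + 37.55925*t - 1.70921)/(24.389*t^6 - 13.3719*t^5 - 19.00167*t^4 + 7.689823*t^3 + 5.569455*t^2 - 1.148775*t - 0.614125)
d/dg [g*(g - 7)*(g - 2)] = 3*g^2 - 18*g + 14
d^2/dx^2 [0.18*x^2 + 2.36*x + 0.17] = 0.360000000000000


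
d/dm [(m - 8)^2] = 2*m - 16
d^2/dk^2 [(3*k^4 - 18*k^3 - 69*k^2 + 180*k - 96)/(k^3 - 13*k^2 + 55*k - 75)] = 6*(13*k^4 - 620*k^3 + 4038*k^2 - 7772*k + 2101)/(k^7 - 29*k^6 + 357*k^5 - 2417*k^4 + 9715*k^3 - 23175*k^2 + 30375*k - 16875)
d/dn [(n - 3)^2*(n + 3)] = 3*(n - 3)*(n + 1)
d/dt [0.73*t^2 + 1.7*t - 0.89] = 1.46*t + 1.7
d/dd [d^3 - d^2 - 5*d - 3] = 3*d^2 - 2*d - 5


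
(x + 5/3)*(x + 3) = x^2 + 14*x/3 + 5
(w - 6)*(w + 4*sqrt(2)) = w^2 - 6*w + 4*sqrt(2)*w - 24*sqrt(2)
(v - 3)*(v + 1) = v^2 - 2*v - 3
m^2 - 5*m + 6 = (m - 3)*(m - 2)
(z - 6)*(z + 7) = z^2 + z - 42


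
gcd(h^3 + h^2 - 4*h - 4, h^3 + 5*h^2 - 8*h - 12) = h^2 - h - 2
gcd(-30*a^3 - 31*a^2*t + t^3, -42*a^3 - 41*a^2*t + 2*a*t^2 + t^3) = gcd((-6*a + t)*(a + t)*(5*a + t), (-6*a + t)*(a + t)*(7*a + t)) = -6*a^2 - 5*a*t + t^2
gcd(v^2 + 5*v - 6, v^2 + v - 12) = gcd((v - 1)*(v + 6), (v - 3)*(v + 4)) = 1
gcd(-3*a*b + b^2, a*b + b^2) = b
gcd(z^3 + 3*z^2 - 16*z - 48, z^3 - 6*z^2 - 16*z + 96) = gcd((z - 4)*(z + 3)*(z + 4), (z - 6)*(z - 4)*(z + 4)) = z^2 - 16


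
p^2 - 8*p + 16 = (p - 4)^2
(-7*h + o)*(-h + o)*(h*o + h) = 7*h^3*o + 7*h^3 - 8*h^2*o^2 - 8*h^2*o + h*o^3 + h*o^2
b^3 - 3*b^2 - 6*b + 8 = (b - 4)*(b - 1)*(b + 2)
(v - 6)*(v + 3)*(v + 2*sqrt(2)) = v^3 - 3*v^2 + 2*sqrt(2)*v^2 - 18*v - 6*sqrt(2)*v - 36*sqrt(2)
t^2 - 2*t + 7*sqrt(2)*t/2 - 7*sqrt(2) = (t - 2)*(t + 7*sqrt(2)/2)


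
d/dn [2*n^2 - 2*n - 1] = 4*n - 2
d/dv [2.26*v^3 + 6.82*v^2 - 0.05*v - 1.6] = 6.78*v^2 + 13.64*v - 0.05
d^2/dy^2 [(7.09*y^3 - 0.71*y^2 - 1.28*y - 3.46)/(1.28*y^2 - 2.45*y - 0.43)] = (2.8421709430404e-14*y^4 + 84.2726980000001*y^3 + 8.45800200000001*y^2 + 68.741934*y - 42.911666)/(2.097152*y^6 - 12.04224*y^5 + 20.936064*y^4 - 6.615245*y^3 - 7.033209*y^2 - 1.359015*y - 0.079507)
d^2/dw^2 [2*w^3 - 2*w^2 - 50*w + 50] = 12*w - 4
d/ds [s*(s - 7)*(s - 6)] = 3*s^2 - 26*s + 42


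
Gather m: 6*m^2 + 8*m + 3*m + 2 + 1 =6*m^2 + 11*m + 3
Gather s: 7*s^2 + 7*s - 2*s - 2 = 7*s^2 + 5*s - 2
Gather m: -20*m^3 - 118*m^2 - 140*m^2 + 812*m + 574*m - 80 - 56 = -20*m^3 - 258*m^2 + 1386*m - 136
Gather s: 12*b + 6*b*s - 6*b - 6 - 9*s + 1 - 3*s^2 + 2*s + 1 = 6*b - 3*s^2 + s*(6*b - 7) - 4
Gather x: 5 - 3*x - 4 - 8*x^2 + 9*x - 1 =-8*x^2 + 6*x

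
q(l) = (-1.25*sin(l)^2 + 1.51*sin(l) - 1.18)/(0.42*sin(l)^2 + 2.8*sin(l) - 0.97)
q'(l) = (-2.5*sin(l)*cos(l) + 1.51*cos(l))/(0.42*sin(l)^2 + 2.8*sin(l) - 0.97) + (-0.84*sin(l)*cos(l) - 2.8*cos(l))*(-1.25*sin(l)^2 + 1.51*sin(l) - 1.18)/(0.42*sin(l)^2 + 2.8*sin(l) - 0.97)^2 = (-4.1342*sin(l)^2 + 3.4162*sin(l) + 1.8393)*cos(l)/(0.1764*sin(l)^4 + 2.352*sin(l)^3 + 7.0252*sin(l)^2 - 5.432*sin(l) + 0.9409)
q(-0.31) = 0.98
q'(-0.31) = 0.12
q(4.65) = 1.18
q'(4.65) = 0.03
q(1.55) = -0.41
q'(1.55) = 0.00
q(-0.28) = 0.99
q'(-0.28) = 0.19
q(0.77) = -0.62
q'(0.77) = 1.14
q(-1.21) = 1.14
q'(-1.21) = -0.17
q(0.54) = -1.26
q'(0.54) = 6.37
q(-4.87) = -0.41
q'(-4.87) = 0.04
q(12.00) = 1.00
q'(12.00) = -0.18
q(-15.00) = 1.03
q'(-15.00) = 0.24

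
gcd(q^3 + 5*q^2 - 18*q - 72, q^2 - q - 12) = q^2 - q - 12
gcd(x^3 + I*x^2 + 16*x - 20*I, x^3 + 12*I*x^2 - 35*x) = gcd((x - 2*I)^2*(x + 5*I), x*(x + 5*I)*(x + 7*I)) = x + 5*I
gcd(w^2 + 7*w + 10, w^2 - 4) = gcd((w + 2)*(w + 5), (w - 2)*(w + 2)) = w + 2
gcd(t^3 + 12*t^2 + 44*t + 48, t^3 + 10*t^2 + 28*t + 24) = t^2 + 8*t + 12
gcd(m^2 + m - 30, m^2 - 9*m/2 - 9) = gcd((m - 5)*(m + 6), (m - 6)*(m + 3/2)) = 1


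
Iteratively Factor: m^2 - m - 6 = (m - 3)*(m + 2)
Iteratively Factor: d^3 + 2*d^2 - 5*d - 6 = (d + 3)*(d^2 - d - 2) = (d + 1)*(d + 3)*(d - 2)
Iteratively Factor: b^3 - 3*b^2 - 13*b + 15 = (b + 3)*(b^2 - 6*b + 5) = (b - 1)*(b + 3)*(b - 5)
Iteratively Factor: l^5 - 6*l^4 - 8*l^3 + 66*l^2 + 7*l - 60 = (l - 5)*(l^4 - l^3 - 13*l^2 + l + 12) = (l - 5)*(l - 1)*(l^3 - 13*l - 12) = (l - 5)*(l - 4)*(l - 1)*(l^2 + 4*l + 3) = (l - 5)*(l - 4)*(l - 1)*(l + 1)*(l + 3)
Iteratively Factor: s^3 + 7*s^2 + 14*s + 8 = (s + 1)*(s^2 + 6*s + 8) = (s + 1)*(s + 2)*(s + 4)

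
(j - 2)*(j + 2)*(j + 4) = j^3 + 4*j^2 - 4*j - 16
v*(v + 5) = v^2 + 5*v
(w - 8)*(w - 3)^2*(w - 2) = w^4 - 16*w^3 + 85*w^2 - 186*w + 144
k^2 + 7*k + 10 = (k + 2)*(k + 5)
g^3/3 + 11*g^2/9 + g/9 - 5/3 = (g/3 + 1)*(g - 1)*(g + 5/3)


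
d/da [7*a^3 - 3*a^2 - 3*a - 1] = 21*a^2 - 6*a - 3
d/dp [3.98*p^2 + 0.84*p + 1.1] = 7.96*p + 0.84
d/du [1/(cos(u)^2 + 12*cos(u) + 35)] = 2*(cos(u) + 6)*sin(u)/(cos(u)^2 + 12*cos(u) + 35)^2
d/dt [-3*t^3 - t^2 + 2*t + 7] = -9*t^2 - 2*t + 2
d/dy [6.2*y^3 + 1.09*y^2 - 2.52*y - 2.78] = 18.6*y^2 + 2.18*y - 2.52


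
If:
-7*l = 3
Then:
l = -3/7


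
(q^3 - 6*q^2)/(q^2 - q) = q*(q - 6)/(q - 1)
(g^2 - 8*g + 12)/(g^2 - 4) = (g - 6)/(g + 2)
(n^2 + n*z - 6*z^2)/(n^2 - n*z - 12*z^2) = (-n + 2*z)/(-n + 4*z)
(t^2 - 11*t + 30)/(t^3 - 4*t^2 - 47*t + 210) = 1/(t + 7)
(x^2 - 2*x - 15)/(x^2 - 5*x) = (x + 3)/x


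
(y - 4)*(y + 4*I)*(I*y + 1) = I*y^3 - 3*y^2 - 4*I*y^2 + 12*y + 4*I*y - 16*I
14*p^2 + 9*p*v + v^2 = (2*p + v)*(7*p + v)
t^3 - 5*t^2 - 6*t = t*(t - 6)*(t + 1)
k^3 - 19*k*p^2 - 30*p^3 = (k - 5*p)*(k + 2*p)*(k + 3*p)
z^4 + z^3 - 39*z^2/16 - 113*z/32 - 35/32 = (z - 7/4)*(z + 1/2)*(z + 1)*(z + 5/4)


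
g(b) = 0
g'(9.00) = 0.00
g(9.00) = 0.00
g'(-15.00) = 0.00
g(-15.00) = 0.00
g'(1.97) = 0.00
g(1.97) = 0.00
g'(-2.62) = 0.00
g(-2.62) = 0.00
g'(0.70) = 0.00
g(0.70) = 0.00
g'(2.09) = 0.00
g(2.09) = 0.00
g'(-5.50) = 0.00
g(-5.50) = 0.00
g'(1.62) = 0.00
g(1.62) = 0.00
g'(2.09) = 0.00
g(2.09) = 0.00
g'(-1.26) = 0.00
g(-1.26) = 0.00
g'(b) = 0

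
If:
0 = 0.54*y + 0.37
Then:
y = -0.69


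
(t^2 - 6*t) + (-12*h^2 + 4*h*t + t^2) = -12*h^2 + 4*h*t + 2*t^2 - 6*t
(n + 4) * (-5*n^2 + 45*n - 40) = -5*n^3 + 25*n^2 + 140*n - 160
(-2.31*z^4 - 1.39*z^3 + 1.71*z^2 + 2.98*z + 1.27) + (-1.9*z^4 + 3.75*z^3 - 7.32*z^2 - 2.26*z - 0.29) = -4.21*z^4 + 2.36*z^3 - 5.61*z^2 + 0.72*z + 0.98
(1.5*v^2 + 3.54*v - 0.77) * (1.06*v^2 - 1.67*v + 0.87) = 1.59*v^4 + 1.2474*v^3 - 5.423*v^2 + 4.3657*v - 0.6699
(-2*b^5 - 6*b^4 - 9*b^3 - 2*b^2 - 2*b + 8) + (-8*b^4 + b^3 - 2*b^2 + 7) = -2*b^5 - 14*b^4 - 8*b^3 - 4*b^2 - 2*b + 15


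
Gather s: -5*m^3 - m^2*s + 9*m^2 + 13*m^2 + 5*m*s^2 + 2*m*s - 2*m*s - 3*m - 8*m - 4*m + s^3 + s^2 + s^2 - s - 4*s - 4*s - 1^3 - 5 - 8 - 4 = -5*m^3 + 22*m^2 - 15*m + s^3 + s^2*(5*m + 2) + s*(-m^2 - 9) - 18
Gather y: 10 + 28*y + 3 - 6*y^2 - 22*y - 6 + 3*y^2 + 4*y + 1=-3*y^2 + 10*y + 8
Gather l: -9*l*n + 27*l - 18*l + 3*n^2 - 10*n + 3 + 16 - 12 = l*(9 - 9*n) + 3*n^2 - 10*n + 7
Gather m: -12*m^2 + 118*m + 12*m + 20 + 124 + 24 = -12*m^2 + 130*m + 168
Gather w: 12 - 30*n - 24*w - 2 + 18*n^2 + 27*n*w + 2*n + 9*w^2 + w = 18*n^2 - 28*n + 9*w^2 + w*(27*n - 23) + 10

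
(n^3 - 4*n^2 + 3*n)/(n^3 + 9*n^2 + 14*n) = (n^2 - 4*n + 3)/(n^2 + 9*n + 14)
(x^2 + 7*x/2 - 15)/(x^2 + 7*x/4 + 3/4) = 2*(2*x^2 + 7*x - 30)/(4*x^2 + 7*x + 3)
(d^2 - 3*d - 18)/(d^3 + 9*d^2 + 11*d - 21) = (d - 6)/(d^2 + 6*d - 7)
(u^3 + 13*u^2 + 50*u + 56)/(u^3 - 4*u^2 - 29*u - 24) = (u^3 + 13*u^2 + 50*u + 56)/(u^3 - 4*u^2 - 29*u - 24)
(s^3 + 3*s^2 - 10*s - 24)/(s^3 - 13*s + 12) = (s + 2)/(s - 1)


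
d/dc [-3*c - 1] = -3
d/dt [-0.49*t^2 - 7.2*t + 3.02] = -0.98*t - 7.2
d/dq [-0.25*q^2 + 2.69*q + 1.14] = 2.69 - 0.5*q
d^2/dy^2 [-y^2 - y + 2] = -2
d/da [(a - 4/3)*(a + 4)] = 2*a + 8/3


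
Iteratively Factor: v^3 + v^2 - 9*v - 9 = (v - 3)*(v^2 + 4*v + 3) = (v - 3)*(v + 3)*(v + 1)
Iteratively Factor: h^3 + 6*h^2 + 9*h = (h)*(h^2 + 6*h + 9) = h*(h + 3)*(h + 3)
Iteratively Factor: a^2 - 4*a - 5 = (a - 5)*(a + 1)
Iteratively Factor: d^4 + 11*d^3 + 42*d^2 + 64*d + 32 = (d + 4)*(d^3 + 7*d^2 + 14*d + 8) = (d + 1)*(d + 4)*(d^2 + 6*d + 8) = (d + 1)*(d + 2)*(d + 4)*(d + 4)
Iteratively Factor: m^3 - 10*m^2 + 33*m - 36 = (m - 3)*(m^2 - 7*m + 12) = (m - 3)^2*(m - 4)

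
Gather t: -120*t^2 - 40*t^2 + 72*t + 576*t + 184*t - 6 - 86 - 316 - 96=-160*t^2 + 832*t - 504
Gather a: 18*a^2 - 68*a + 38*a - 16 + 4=18*a^2 - 30*a - 12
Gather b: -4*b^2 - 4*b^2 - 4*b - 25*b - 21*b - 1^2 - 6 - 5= -8*b^2 - 50*b - 12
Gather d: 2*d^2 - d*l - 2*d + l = 2*d^2 + d*(-l - 2) + l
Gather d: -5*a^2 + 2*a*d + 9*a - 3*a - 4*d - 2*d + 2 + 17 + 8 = -5*a^2 + 6*a + d*(2*a - 6) + 27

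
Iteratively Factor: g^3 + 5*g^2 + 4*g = (g)*(g^2 + 5*g + 4) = g*(g + 1)*(g + 4)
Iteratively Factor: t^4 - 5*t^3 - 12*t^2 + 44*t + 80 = (t - 5)*(t^3 - 12*t - 16) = (t - 5)*(t + 2)*(t^2 - 2*t - 8) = (t - 5)*(t + 2)^2*(t - 4)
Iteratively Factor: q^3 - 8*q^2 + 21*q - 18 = (q - 2)*(q^2 - 6*q + 9) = (q - 3)*(q - 2)*(q - 3)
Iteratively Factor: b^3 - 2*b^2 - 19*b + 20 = (b + 4)*(b^2 - 6*b + 5) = (b - 5)*(b + 4)*(b - 1)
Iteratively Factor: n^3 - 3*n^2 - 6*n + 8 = (n + 2)*(n^2 - 5*n + 4) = (n - 1)*(n + 2)*(n - 4)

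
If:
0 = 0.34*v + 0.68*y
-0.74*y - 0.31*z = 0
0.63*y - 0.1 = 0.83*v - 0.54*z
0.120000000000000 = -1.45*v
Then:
No Solution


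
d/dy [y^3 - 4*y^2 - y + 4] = 3*y^2 - 8*y - 1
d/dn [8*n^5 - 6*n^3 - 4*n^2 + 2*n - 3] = 40*n^4 - 18*n^2 - 8*n + 2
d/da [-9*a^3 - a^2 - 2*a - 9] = -27*a^2 - 2*a - 2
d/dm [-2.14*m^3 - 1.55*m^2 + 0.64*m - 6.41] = -6.42*m^2 - 3.1*m + 0.64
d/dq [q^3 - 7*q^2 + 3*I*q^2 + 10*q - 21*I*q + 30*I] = 3*q^2 + q*(-14 + 6*I) + 10 - 21*I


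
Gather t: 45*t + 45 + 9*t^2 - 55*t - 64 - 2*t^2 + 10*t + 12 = 7*t^2 - 7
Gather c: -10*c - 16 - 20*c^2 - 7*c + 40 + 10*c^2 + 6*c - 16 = -10*c^2 - 11*c + 8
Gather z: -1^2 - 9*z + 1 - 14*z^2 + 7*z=-14*z^2 - 2*z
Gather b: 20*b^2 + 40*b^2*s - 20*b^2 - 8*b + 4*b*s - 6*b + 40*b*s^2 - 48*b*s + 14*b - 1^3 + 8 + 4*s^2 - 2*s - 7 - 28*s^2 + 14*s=40*b^2*s + b*(40*s^2 - 44*s) - 24*s^2 + 12*s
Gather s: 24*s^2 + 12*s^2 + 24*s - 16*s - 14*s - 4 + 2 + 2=36*s^2 - 6*s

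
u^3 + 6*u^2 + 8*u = u*(u + 2)*(u + 4)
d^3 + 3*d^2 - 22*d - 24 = (d - 4)*(d + 1)*(d + 6)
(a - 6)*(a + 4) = a^2 - 2*a - 24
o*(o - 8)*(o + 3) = o^3 - 5*o^2 - 24*o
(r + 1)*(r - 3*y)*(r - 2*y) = r^3 - 5*r^2*y + r^2 + 6*r*y^2 - 5*r*y + 6*y^2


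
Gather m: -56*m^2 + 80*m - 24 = -56*m^2 + 80*m - 24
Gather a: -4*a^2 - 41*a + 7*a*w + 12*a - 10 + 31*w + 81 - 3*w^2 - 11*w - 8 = -4*a^2 + a*(7*w - 29) - 3*w^2 + 20*w + 63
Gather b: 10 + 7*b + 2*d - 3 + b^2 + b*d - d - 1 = b^2 + b*(d + 7) + d + 6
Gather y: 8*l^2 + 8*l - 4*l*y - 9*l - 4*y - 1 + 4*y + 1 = 8*l^2 - 4*l*y - l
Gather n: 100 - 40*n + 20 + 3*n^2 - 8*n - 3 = 3*n^2 - 48*n + 117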